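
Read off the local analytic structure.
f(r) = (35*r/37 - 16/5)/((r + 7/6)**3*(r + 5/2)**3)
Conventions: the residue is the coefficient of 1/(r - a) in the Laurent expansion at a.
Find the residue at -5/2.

At the order-3 pole -5/2 set g(r) = (r - (-5/2))^3*f(r) = (35*r/37 - 16/5)/(r + 7/6)**3.
Order-3 pole: residue = g''(a)/2; g''(-5/2) = 1330911/94720, so the residue is 1330911/189440.

The residue is 1330911/189440.


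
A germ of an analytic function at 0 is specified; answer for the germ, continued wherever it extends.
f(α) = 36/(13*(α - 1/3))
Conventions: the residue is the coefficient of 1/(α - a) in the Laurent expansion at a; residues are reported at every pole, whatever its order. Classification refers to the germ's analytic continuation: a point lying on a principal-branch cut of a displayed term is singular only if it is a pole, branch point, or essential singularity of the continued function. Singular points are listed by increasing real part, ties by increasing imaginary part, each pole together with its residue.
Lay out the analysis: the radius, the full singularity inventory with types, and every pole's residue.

Denominator factor (α - 1/3): pole of order 1 at 1/3, modulus 1/3.
The radius of convergence is the smallest modulus among the singular points: 1/3.
At the order-1 pole 1/3 set g(α) = (α - (1/3))*f(α) = 36/13.
Simple pole: residue = g(a) at a = 1/3, which is 36/13.

Radius of convergence at 0: 1/3.
At 1/3: a pole of order 1; residue 36/13.


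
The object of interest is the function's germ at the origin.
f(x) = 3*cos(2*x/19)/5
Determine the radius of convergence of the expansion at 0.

The radius of convergence is infinite.

The factor cos(2*x/19) is entire and contributes no finite singular point.
The polynomial part has no poles.
No finite singular points: the Taylor series at 0 converges everywhere.


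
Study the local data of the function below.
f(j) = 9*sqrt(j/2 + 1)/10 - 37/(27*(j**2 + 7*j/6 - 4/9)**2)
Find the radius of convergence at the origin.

Denominator factor (j**2 + 7*j/6 - 4/9)^2: discriminant 113/36, real irrational roots -7/12 + (1/12)*sqrt(113) and -7/12 - (1/12)*sqrt(113); poles of order 2, moduli -7/12 + (1/12)*sqrt(113) and 7/12 + (1/12)*sqrt(113).
Branch term (9/10)*sqrt(1 - j/(-2)): its argument vanishes at j = -2, a square-root branch point, modulus 2.
The radius of convergence is the smallest modulus among the singular points: -7/12 + (1/12)*sqrt(113).

The radius of convergence is -7/12 + (1/12)*sqrt(113).


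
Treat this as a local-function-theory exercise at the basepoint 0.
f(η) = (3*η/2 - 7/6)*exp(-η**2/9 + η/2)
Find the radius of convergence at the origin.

The radius of convergence is infinite.

The factor exp(-η**2/9 + η/2) is entire and contributes no finite singular point.
The polynomial part has no poles.
No finite singular points: the Taylor series at 0 converges everywhere.


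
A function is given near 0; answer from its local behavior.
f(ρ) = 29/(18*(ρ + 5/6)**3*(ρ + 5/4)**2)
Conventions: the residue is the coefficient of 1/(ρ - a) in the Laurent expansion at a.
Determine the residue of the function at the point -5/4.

The residue is -100224/625.

At the order-2 pole -5/4 set g(ρ) = (ρ - (-5/4))^2*f(ρ) = 29/(18*(ρ + 5/6)**3).
Order-2 pole: residue = g'(a); g'(-5/4) = -100224/625, so the residue is -100224/625.


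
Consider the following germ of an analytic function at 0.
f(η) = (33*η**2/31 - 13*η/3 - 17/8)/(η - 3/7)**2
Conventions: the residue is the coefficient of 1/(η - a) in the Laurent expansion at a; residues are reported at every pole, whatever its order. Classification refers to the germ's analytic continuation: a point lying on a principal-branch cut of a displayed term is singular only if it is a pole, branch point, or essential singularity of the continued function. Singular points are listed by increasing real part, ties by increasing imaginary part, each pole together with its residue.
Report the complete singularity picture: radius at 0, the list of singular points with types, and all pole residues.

Denominator factor (η - 3/7)^2: pole of order 2 at 3/7, modulus 3/7.
The radius of convergence is the smallest modulus among the singular points: 3/7.
At the order-2 pole 3/7 set g(η) = (η - (3/7))^2*f(η) = 33*η**2/31 - 13*η/3 - 17/8.
Order-2 pole: residue = g'(a); g'(3/7) = -2227/651, so the residue is -2227/651.

Radius of convergence at 0: 3/7.
At 3/7: a pole of order 2; residue -2227/651.


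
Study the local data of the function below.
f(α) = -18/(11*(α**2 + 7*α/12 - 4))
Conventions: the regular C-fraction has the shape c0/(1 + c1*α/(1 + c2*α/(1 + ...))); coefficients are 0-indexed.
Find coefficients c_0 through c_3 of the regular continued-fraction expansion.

The regular C-fraction coefficients are [9/22, -7/48, -12/7, 12/7].

Taylor coefficients (expand at 0): a_0 = 9/22, a_1 = 21/352, a_2 = 625/5632, a_3 = 8407/270336.
c0 = a_0 = 9/22. Peel one level at a time: if S = 1 + c*α/S' with S'(0) = 1, then c is the α-coefficient of S and S' = c*α/(S - 1).
S_1 = c0/f = 1 + (-7/48)*α + (-1/4)*α^2 + ...; c1 = -7/48.
S_2 = c1*α/(S_1 - 1) = 1 + (-12/7)*α + (144/49)*α^2 + ...; c2 = -12/7.
S_3 = c2*α/(S_2 - 1) = 1 + (12/7)*α + ...; c3 = 12/7.


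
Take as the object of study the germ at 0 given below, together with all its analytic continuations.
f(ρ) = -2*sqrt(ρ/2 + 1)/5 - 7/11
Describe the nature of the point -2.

The point is an algebraic (square-root) branch point.

The term (-2/5)*sqrt(1 - ρ/(-2)) has argument 1 - -2/(-2) = 0 at -2: a square-root (algebraic, two-sheeted) branch point; the remaining terms are analytic or single-valued there.


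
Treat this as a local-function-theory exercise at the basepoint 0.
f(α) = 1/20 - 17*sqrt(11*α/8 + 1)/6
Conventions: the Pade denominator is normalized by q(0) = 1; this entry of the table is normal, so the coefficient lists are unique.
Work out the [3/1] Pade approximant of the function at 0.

The Pade approximant has numerator coefficients [-167/60, -1111/256, -2057/2048, 22627/196608]; denominator coefficients [1, 55/64].

Taylor coefficients needed (expand at 0): a_0 = -167/60, a_1 = -187/96, a_2 = 2057/3072, a_3 = -22627/49152, a_4 = 1244485/3145728.
Write the denominator as Q(α) = 1 + q1*α. Requiring Q*f - P = O(α^5) with deg P <= 3 kills the coefficients of α^4..α^4 in Q*f:
  α^4: a_4 + q1*a_3 = 0, i.e. 1244485/3145728 + (-22627/49152)*q1 = 0.
Solving this linear system: q1 = 55/64.
The numerator is Q*f truncated at degree 3: P0 = a_0 = -167/60; P1 = a_1 + q1*a_0 = -1111/256; P2 = a_2 + q1*a_1 = -2057/2048; P3 = a_3 + q1*a_2 = 22627/196608.


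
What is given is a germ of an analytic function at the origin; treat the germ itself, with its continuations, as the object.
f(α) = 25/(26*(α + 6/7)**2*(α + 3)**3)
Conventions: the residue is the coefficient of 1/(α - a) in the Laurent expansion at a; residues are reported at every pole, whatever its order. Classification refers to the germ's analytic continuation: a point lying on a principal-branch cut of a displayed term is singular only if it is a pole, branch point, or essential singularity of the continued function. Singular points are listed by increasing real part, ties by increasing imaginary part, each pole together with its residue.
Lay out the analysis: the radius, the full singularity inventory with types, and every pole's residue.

Radius of convergence at 0: 6/7.
At -3: a pole of order 3; residue 2401/17550.
At -6/7: a pole of order 2; residue -2401/17550.

Denominator factor (α + 3)^3: pole of order 3 at -3, modulus 3.
Denominator factor (α + 6/7)^2: pole of order 2 at -6/7, modulus 6/7.
The radius of convergence is the smallest modulus among the singular points: 6/7.
At the order-3 pole -3 set g(α) = (α - (-3))^3*f(α) = 25/(26*(α + 6/7)**2).
Order-3 pole: residue = g''(a)/2; g''(-3) = 2401/8775, so the residue is 2401/17550.
At the order-2 pole -6/7 set g(α) = (α - (-6/7))^2*f(α) = 25/(26*(α + 3)**3).
Order-2 pole: residue = g'(a); g'(-6/7) = -2401/17550, so the residue is -2401/17550.
List the singular points by increasing real part (a conjugate pair: the negative imaginary part first).


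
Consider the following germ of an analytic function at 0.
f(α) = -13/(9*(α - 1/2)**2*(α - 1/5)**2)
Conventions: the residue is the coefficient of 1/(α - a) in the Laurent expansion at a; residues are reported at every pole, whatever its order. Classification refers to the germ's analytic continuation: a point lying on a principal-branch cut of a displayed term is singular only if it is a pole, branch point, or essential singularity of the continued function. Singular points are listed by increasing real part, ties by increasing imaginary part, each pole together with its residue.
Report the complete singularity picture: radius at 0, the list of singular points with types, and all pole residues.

Radius of convergence at 0: 1/5.
At 1/5: a pole of order 2; residue -26000/243.
At 1/2: a pole of order 2; residue 26000/243.

Denominator factor (α - 1/5)^2: pole of order 2 at 1/5, modulus 1/5.
Denominator factor (α - 1/2)^2: pole of order 2 at 1/2, modulus 1/2.
The radius of convergence is the smallest modulus among the singular points: 1/5.
At the order-2 pole 1/5 set g(α) = (α - (1/5))^2*f(α) = -13/(9*(α - 1/2)**2).
Order-2 pole: residue = g'(a); g'(1/5) = -26000/243, so the residue is -26000/243.
At the order-2 pole 1/2 set g(α) = (α - (1/2))^2*f(α) = -13/(9*(α - 1/5)**2).
Order-2 pole: residue = g'(a); g'(1/2) = 26000/243, so the residue is 26000/243.
List the singular points by increasing real part (a conjugate pair: the negative imaginary part first).


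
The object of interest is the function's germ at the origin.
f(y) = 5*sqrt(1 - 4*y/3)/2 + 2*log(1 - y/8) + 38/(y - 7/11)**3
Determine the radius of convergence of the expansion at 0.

The radius of convergence is 7/11.

Denominator factor (y - 7/11)^3: pole of order 3 at 7/11, modulus 7/11.
Branch term (5/2)*sqrt(1 - y/(3/4)): its argument vanishes at y = 3/4, a square-root branch point, modulus 3/4.
Branch term (2)*log(1 - y/(8)): its argument vanishes at y = 8, a logarithmic branch point, modulus 8.
The radius of convergence is the smallest modulus among the singular points: 7/11.


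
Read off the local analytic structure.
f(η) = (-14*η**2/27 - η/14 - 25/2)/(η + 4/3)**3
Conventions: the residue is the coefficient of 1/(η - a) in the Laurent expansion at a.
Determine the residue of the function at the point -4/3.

The residue is -14/27.

At the order-3 pole -4/3 set g(η) = (η - (-4/3))^3*f(η) = -14*η**2/27 - η/14 - 25/2.
Order-3 pole: residue = g''(a)/2; g''(-4/3) = -28/27, so the residue is -14/27.


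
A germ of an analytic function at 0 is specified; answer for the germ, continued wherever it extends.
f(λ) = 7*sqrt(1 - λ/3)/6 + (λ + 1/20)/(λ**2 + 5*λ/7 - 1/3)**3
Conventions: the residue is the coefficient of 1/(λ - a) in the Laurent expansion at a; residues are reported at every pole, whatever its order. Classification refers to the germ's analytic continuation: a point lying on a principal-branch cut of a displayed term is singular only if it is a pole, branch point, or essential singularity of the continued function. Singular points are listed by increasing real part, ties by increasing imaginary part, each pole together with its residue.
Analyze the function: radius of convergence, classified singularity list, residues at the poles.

Radius of convergence at 0: -5/14 + (1/42)*sqrt(813).
At -5/14 - (1/42)*sqrt(813): a pole of order 3; residue (2787561/199025110)*sqrt(813).
At -5/14 + (1/42)*sqrt(813): a pole of order 3; residue -(2787561/199025110)*sqrt(813).
At 3: an algebraic (square-root) branch point.

Denominator factor (λ**2 + 5*λ/7 - 1/3)^3: discriminant 271/147, real irrational roots -5/14 + (1/42)*sqrt(813) and -5/14 - (1/42)*sqrt(813); poles of order 3, moduli -5/14 + (1/42)*sqrt(813) and 5/14 + (1/42)*sqrt(813).
Branch term (7/6)*sqrt(1 - λ/(3)): its argument vanishes at λ = 3, a square-root branch point, modulus 3.
The radius of convergence is the smallest modulus among the singular points: -5/14 + (1/42)*sqrt(813).
The branch term is analytic at -5/14 - (1/42)*sqrt(813) and contributes nothing to the residue; only the rational part matters.
The factor λ**2 + 5*λ/7 - 1/3 splits as (λ - a)(λ - a') with a = -5/14 - (1/42)*sqrt(813), a' = -5/14 + (1/42)*sqrt(813). At the order-3 pole a set g(λ) = (λ - a)^3*(rational part) = [λ + 1/20] / (λ - a')^3.
Order-3 pole: residue = g''(a)/2; g''(-5/14 - (1/42)*sqrt(813)) = (2787561/99512555)*sqrt(813), so the residue is (2787561/199025110)*sqrt(813).
The branch term is analytic at -5/14 + (1/42)*sqrt(813) and contributes nothing to the residue; only the rational part matters.
The factor λ**2 + 5*λ/7 - 1/3 splits as (λ - a)(λ - a') with a = -5/14 + (1/42)*sqrt(813), a' = -5/14 - (1/42)*sqrt(813). At the order-3 pole a set g(λ) = (λ - a)^3*(rational part) = [λ + 1/20] / (λ - a')^3.
Order-3 pole: residue = g''(a)/2; g''(-5/14 + (1/42)*sqrt(813)) = -(2787561/99512555)*sqrt(813), so the residue is -(2787561/199025110)*sqrt(813).
List the singular points by increasing real part (a conjugate pair: the negative imaginary part first).


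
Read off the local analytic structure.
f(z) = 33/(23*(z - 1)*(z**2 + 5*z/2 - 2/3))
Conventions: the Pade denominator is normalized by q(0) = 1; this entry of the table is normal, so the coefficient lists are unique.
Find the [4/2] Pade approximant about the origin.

The Pade approximant has numerator coefficients [99/46, -96525/127397, 38610/127397, -10692/127397, 7128/127397]; denominator coefficients [1, -113041/22156, 90021/22156].

Taylor coefficients needed (expand at 0): a_0 = 99/46, a_1 = 1881/184, a_2 = 32175/736, a_3 = 534105/2944, a_4 = 8809119/11776, a_5 = 145056681/47104, a_6 = 2387674575/188416.
Write the denominator as Q(z) = 1 + q1*z + q2*z^2. Requiring Q*f - P = O(z^7) with deg P <= 4 kills the coefficients of z^5..z^6 in Q*f:
  z^5: a_5 + q1*a_4 + q2*a_3 = 0, i.e. 145056681/47104 + (8809119/11776)*q1 + (534105/2944)*q2 = 0.
  z^6: a_6 + q1*a_5 + q2*a_4 = 0, i.e. 2387674575/188416 + (145056681/47104)*q1 + (8809119/11776)*q2 = 0.
Solving this linear system: q1 = -113041/22156, q2 = 90021/22156.
The numerator is Q*f truncated at degree 4: P0 = a_0 = 99/46; P1 = a_1 + q1*a_0 = -96525/127397; P2 = a_2 + q1*a_1 + q2*a_0 = 38610/127397; P3 = a_3 + q1*a_2 + q2*a_1 = -10692/127397; P4 = a_4 + q1*a_3 + q2*a_2 = 7128/127397.


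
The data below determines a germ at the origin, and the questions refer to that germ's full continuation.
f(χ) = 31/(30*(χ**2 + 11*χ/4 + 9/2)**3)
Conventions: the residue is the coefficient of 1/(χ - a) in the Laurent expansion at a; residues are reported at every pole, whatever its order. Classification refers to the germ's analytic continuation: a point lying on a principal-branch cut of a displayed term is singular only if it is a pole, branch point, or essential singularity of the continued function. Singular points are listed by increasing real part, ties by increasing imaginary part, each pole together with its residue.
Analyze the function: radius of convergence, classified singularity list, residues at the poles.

Denominator factor (χ**2 + 11*χ/4 + 9/2)^3: discriminant -167/16, complex-conjugate roots (-11/8) + ((1/8)*sqrt(167))*i and (-11/8) - ((1/8)*sqrt(167))*i; poles of order 3, moduli (3/2)*sqrt(2) and (3/2)*sqrt(2).
The radius of convergence is the smallest modulus among the singular points: (3/2)*sqrt(2).
The factor χ**2 + 11*χ/4 + 9/2 splits as (χ - a)(χ - a') with a = (-11/8) - ((1/8)*sqrt(167))*i, a' = (-11/8) + ((1/8)*sqrt(167))*i. At the order-3 pole a set g(χ) = (χ - a)^3*f(χ) = [31/30] / (χ - a')^3.
Order-3 pole: residue = g''(a)/2; g''((-11/8) - ((1/8)*sqrt(167))*i) = ((63488/23287315)*sqrt(167))*i, so the residue is ((31744/23287315)*sqrt(167))*i.
The factor χ**2 + 11*χ/4 + 9/2 splits as (χ - a)(χ - a') with a = (-11/8) + ((1/8)*sqrt(167))*i, a' = (-11/8) - ((1/8)*sqrt(167))*i. At the order-3 pole a set g(χ) = (χ - a)^3*f(χ) = [31/30] / (χ - a')^3.
Order-3 pole: residue = g''(a)/2; g''((-11/8) + ((1/8)*sqrt(167))*i) = -((63488/23287315)*sqrt(167))*i, so the residue is -((31744/23287315)*sqrt(167))*i.
List the singular points by increasing real part (a conjugate pair: the negative imaginary part first).

Radius of convergence at 0: (3/2)*sqrt(2).
At (-11/8) - ((1/8)*sqrt(167))*i: a pole of order 3; residue ((31744/23287315)*sqrt(167))*i.
At (-11/8) + ((1/8)*sqrt(167))*i: a pole of order 3; residue -((31744/23287315)*sqrt(167))*i.


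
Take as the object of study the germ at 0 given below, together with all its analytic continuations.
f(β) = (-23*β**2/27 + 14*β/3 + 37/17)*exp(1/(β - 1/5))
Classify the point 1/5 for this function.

The point is an essential singularity.

The exponent 1/(β - (1/5)) has a pole at 1/5, so exp(1/(β - (1/5))) takes every nonzero value near it: an essential singularity (not a pole of any order).


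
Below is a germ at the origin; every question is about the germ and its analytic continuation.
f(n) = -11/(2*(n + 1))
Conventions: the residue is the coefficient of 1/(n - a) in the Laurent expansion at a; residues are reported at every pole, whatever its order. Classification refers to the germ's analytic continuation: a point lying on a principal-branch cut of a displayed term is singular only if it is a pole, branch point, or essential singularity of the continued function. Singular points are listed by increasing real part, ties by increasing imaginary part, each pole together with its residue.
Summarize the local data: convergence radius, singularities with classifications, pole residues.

Radius of convergence at 0: 1.
At -1: a pole of order 1; residue -11/2.

Denominator factor (n + 1): pole of order 1 at -1, modulus 1.
The radius of convergence is the smallest modulus among the singular points: 1.
At the order-1 pole -1 set g(n) = (n - (-1))*f(n) = -11/2.
Simple pole: residue = g(a) at a = -1, which is -11/2.


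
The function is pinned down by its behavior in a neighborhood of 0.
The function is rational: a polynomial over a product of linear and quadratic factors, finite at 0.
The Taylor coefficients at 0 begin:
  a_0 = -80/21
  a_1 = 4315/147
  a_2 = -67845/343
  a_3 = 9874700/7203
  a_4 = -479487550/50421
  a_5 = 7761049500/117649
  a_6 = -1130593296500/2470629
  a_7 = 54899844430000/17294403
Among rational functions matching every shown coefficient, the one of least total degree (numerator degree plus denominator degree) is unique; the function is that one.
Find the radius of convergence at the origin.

No rational of total degree below 4 reproduces all 8 coefficients; solving the [2/2] Pade equations on them gives f(σ) = (9*σ**2/2 + 3*σ/2 - 8/3)/(σ**2 + 5*σ + 7/10), whose expansion matches every shown term.
Denominator factor (σ**2 + 5*σ + 7/10): discriminant 111/5, real irrational roots -5/2 + (1/10)*sqrt(555) and -5/2 - (1/10)*sqrt(555); poles of order 1, moduli 5/2 - (1/10)*sqrt(555) and 5/2 + (1/10)*sqrt(555).
The radius of convergence is the smallest modulus among the singular points: 5/2 - (1/10)*sqrt(555).

The radius of convergence is 5/2 - (1/10)*sqrt(555).


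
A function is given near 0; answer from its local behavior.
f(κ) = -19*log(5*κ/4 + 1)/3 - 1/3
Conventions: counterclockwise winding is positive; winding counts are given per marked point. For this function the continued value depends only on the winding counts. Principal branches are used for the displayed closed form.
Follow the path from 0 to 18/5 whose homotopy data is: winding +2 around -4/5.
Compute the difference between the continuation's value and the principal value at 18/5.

The rational part is single-valued and drops out of the difference; each branch term changes only by its own monodromy.
(-19/3)*log(1 - κ/(-4/5)): each positive loop around -4/5 adds 2*pi*i to the log, so winding +2 contributes (-19/3)*(2)*2*pi*i = -(76/3)*pi*i.
Summing the contributions at κ = 18/5 gives -(76/3)*pi*i.

Continued minus principal equals -(76/3)*pi*i.


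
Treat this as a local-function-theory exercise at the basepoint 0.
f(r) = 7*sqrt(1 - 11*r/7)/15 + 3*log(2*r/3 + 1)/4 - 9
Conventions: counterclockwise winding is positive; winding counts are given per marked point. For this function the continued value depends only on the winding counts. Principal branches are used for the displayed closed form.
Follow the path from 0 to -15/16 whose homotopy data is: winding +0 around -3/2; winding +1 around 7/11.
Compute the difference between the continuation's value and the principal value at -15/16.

Continued minus principal equals -(1/30)*sqrt(1939).

The rational part is single-valued and drops out of the difference; each branch term changes only by its own monodromy.
(7/15)*sqrt(1 - r/(7/11)): winding +1 is odd, the square root flips sign, contributing -2*(7/15)*sqrt(1 - (-15/16)/(7/11)) = -2*(7/15)*sqrt(277/112) = -(1/30)*sqrt(1939).
(3/4)*log(1 - r/(-3/2)): winding 0 around -3/2, so this term returns to its principal value, contribution 0.
Summing the contributions at r = -15/16 gives -(1/30)*sqrt(1939).


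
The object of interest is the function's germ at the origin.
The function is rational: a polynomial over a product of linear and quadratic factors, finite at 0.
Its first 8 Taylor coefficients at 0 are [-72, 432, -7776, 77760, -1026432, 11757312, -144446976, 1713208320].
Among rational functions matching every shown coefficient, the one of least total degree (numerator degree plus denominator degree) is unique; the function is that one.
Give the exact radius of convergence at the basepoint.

The radius of convergence is 1/12.

No rational of total degree below 2 reproduces all 8 coefficients; solving the [0/2] Pade equations on them gives f(χ) = 1/((χ - 1/6)*(χ + 1/12)), whose expansion matches every shown term.
Denominator factor (χ - 1/6): pole of order 1 at 1/6, modulus 1/6.
Denominator factor (χ + 1/12): pole of order 1 at -1/12, modulus 1/12.
The radius of convergence is the smallest modulus among the singular points: 1/12.


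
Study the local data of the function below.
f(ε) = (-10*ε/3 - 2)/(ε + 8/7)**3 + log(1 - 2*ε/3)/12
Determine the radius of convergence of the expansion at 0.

Denominator factor (ε + 8/7)^3: pole of order 3 at -8/7, modulus 8/7.
Branch term (1/12)*log(1 - ε/(3/2)): its argument vanishes at ε = 3/2, a logarithmic branch point, modulus 3/2.
The radius of convergence is the smallest modulus among the singular points: 8/7.

The radius of convergence is 8/7.


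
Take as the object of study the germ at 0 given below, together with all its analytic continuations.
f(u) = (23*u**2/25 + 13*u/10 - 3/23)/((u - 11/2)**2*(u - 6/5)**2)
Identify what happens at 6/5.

The point is a pole of order 2.

The denominator factor u - 6/5 vanishes at 6/5 and appears to the power 2; the numerator there equals 39594/14375, nonzero, and no other factor vanishes.
Hence a pole whose order is the multiplicity, 2.


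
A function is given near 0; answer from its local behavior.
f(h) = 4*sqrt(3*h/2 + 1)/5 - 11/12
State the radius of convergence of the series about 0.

Branch term (4/5)*sqrt(1 - h/(-2/3)): its argument vanishes at h = -2/3, a square-root branch point, modulus 2/3.
The radius of convergence is the smallest modulus among the singular points: 2/3.

The radius of convergence is 2/3.


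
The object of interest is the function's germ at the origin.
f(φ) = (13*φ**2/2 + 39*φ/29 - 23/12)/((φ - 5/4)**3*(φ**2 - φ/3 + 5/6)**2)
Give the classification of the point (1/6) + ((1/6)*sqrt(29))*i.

The point is a pole of order 2.

The denominator factor φ**2 - φ/3 + 5/6 vanishes at (1/6) + ((1/6)*sqrt(29))*i and appears to the power 2; the numerator there equals (-7045/1044) + ((611/1044)*sqrt(29))*i, nonzero, and no other factor vanishes.
Hence a pole whose order is the multiplicity, 2.


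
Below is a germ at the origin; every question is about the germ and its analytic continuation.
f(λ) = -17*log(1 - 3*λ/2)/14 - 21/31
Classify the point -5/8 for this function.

The point is a regular point.

There is no denominator, hence no pole anywhere.
Branch term log(1 - λ/(2/3)): argument at -5/8 is 31/16, nonzero, so -5/8 is not its branch point (a point on a principal cut is still regular for the continued germ).
So the germ continues analytically to -5/8.


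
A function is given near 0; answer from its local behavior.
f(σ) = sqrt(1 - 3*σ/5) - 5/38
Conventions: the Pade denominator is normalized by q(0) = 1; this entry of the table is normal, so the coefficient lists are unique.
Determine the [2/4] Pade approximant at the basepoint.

Taylor coefficients needed (expand at 0): a_0 = 33/38, a_1 = -3/10, a_2 = -9/200, a_3 = -27/2000, a_4 = -81/16000, a_5 = -1701/800000, a_6 = -15309/16000000.
Write the denominator as Q(σ) = 1 + q1*σ + q2*σ^2 + q3*σ^3 + q4*σ^4. Requiring Q*f - P = O(σ^7) with deg P <= 2 kills the coefficients of σ^3..σ^6 in Q*f:
  σ^3: a_3 + q1*a_2 + q2*a_1 + q3*a_0 = 0, i.e. -27/2000 + (-9/200)*q1 + (-3/10)*q2 + (33/38)*q3 = 0.
  σ^4: a_4 + q1*a_3 + q2*a_2 + q3*a_1 + q4*a_0 = 0, i.e. -81/16000 + (-27/2000)*q1 + (-9/200)*q2 + (-3/10)*q3 + (33/38)*q4 = 0.
  σ^5: a_5 + q1*a_4 + q2*a_3 + q3*a_2 + q4*a_1 = 0, i.e. -1701/800000 + (-81/16000)*q1 + (-27/2000)*q2 + (-9/200)*q3 + (-3/10)*q4 = 0.
  σ^6: a_6 + q1*a_5 + q2*a_4 + q3*a_3 + q4*a_2 = 0, i.e. -15309/16000000 + (-1701/800000)*q1 + (-81/16000)*q2 + (-27/2000)*q3 + (-9/200)*q4 = 0.
Solving this linear system: q1 = -56307/94390, q2 = 494397/9439000, q3 = 128763/47195000, q4 = 401679/1887800000.
The numerator is Q*f truncated at degree 2: P0 = a_0 = 33/38; P1 = a_1 + q1*a_0 = -2934177/3586820; P2 = a_2 + q1*a_1 + q2*a_0 = 64364391/358682000.

The Pade approximant has numerator coefficients [33/38, -2934177/3586820, 64364391/358682000]; denominator coefficients [1, -56307/94390, 494397/9439000, 128763/47195000, 401679/1887800000].


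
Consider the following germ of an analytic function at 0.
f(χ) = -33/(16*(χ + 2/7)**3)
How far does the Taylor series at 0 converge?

The radius of convergence is 2/7.

Denominator factor (χ + 2/7)^3: pole of order 3 at -2/7, modulus 2/7.
The radius of convergence is the smallest modulus among the singular points: 2/7.


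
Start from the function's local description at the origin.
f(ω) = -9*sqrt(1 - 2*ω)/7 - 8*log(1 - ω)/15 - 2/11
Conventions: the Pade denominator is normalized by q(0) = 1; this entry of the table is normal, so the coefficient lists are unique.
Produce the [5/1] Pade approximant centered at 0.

The Pade approximant has numerator coefficients [-113/77, 959779/243870, -398999/232785, -457319/931140, -1378093/5586840, -2227243/18622800]; denominator coefficients [1, -6395/4434].

Taylor coefficients needed (expand at 0): a_0 = -113/77, a_1 = 191/105, a_2 = 191/210, a_3 = 517/630, a_4 = 787/840, a_5 = 739/600, a_6 = 1279/720.
Write the denominator as Q(ω) = 1 + q1*ω. Requiring Q*f - P = O(ω^7) with deg P <= 5 kills the coefficients of ω^6..ω^6 in Q*f:
  ω^6: a_6 + q1*a_5 = 0, i.e. 1279/720 + (739/600)*q1 = 0.
Solving this linear system: q1 = -6395/4434.
The numerator is Q*f truncated at degree 5: P0 = a_0 = -113/77; P1 = a_1 + q1*a_0 = 959779/243870; P2 = a_2 + q1*a_1 = -398999/232785; P3 = a_3 + q1*a_2 = -457319/931140; P4 = a_4 + q1*a_3 = -1378093/5586840; P5 = a_5 + q1*a_4 = -2227243/18622800.


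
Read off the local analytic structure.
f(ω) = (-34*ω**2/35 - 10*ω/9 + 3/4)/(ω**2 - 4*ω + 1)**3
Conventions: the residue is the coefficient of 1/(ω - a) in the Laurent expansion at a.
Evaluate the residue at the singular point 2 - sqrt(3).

The residue is (5527/181440)*sqrt(3).

The factor ω**2 - 4*ω + 1 splits as (ω - a)(ω - a') with a = 2 - sqrt(3), a' = 2 + sqrt(3). At the order-3 pole a set g(ω) = (ω - a)^3*f(ω) = [-34*ω**2/35 - 10*ω/9 + 3/4] / (ω - a')^3.
Order-3 pole: residue = g''(a)/2; g''(2 - sqrt(3)) = (5527/90720)*sqrt(3), so the residue is (5527/181440)*sqrt(3).


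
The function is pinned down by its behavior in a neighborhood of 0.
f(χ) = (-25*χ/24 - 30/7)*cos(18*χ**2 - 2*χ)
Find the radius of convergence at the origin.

The factor cos(18*χ**2 - 2*χ) is entire and contributes no finite singular point.
The polynomial part has no poles.
No finite singular points: the Taylor series at 0 converges everywhere.

The radius of convergence is infinite.


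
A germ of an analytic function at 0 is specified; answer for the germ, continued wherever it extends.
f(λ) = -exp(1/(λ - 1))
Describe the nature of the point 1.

The exponent 1/(λ - (1)) has a pole at 1, so exp(1/(λ - (1))) takes every nonzero value near it: an essential singularity (not a pole of any order).

The point is an essential singularity.


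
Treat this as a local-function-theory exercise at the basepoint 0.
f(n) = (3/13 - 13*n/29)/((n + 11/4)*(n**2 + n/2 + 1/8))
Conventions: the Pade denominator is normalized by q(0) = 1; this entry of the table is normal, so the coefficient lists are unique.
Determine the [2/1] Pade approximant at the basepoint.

The Pade approximant has numerator coefficients [96/143, -10191040/2986971, 684544096/98570043]; denominator coefficients [1, 320015/261459].

Taylor coefficients needed (expand at 0): a_0 = 96/143, a_1 = -193120/45617, a_2 = 6084864/501787, a_3 = -2824960/190333.
Write the denominator as Q(n) = 1 + q1*n. Requiring Q*f - P = O(n^4) with deg P <= 2 kills the coefficients of n^3..n^3 in Q*f:
  n^3: a_3 + q1*a_2 = 0, i.e. -2824960/190333 + (6084864/501787)*q1 = 0.
Solving this linear system: q1 = 320015/261459.
The numerator is Q*f truncated at degree 2: P0 = a_0 = 96/143; P1 = a_1 + q1*a_0 = -10191040/2986971; P2 = a_2 + q1*a_1 = 684544096/98570043.


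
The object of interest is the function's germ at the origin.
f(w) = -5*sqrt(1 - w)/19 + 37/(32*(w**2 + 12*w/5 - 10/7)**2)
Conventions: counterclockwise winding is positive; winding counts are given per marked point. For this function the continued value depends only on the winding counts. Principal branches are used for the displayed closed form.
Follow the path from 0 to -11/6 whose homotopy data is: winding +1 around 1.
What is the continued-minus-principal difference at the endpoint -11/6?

The rational part is single-valued and drops out of the difference; each branch term changes only by its own monodromy.
(-5/19)*sqrt(1 - w/(1)): winding +1 is odd, the square root flips sign, contributing -2*(-5/19)*sqrt(1 - (-11/6)/(1)) = -2*(-5/19)*sqrt(17/6) = (5/57)*sqrt(102).
Summing the contributions at w = -11/6 gives (5/57)*sqrt(102).

Continued minus principal equals (5/57)*sqrt(102).


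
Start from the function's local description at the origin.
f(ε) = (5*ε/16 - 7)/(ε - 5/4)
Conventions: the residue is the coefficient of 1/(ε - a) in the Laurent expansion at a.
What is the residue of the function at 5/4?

The residue is -423/64.

At the order-1 pole 5/4 set g(ε) = (ε - (5/4))*f(ε) = 5*ε/16 - 7.
Simple pole: residue = g(a) at a = 5/4, which is -423/64.


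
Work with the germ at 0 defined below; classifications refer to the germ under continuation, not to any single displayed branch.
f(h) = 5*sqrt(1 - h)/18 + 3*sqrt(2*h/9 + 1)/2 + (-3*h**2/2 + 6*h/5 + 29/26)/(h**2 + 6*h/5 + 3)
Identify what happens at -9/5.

The point is a regular point.

Denominator factors: h**2 + 6*h/5 + 3 = 102/25 at h = -9/5 — none vanishes.
Branch term sqrt(1 - h/(-9/2)): argument at -9/5 is 3/5, nonzero, so -9/5 is not its branch point (a point on a principal cut is still regular for the continued germ).
Branch term sqrt(1 - h/(1)): argument at -9/5 is 14/5, nonzero, so -9/5 is not its branch point (a point on a principal cut is still regular for the continued germ).
So the germ continues analytically to -9/5.


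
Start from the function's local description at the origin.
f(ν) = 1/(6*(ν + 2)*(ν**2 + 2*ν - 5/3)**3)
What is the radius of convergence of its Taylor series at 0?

Denominator factor (ν**2 + 2*ν - 5/3)^3: discriminant 32/3, real irrational roots -1 + (2/3)*sqrt(6) and -1 - (2/3)*sqrt(6); poles of order 3, moduli -1 + (2/3)*sqrt(6) and 1 + (2/3)*sqrt(6).
Denominator factor (ν + 2): pole of order 1 at -2, modulus 2.
The radius of convergence is the smallest modulus among the singular points: -1 + (2/3)*sqrt(6).

The radius of convergence is -1 + (2/3)*sqrt(6).


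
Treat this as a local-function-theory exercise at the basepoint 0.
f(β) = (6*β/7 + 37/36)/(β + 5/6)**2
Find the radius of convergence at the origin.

Denominator factor (β + 5/6)^2: pole of order 2 at -5/6, modulus 5/6.
The radius of convergence is the smallest modulus among the singular points: 5/6.

The radius of convergence is 5/6.


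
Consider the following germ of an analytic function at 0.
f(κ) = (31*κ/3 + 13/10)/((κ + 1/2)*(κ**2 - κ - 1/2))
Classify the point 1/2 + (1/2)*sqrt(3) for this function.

The point is a pole of order 1.

The denominator factor κ**2 - κ - 1/2 vanishes at 1/2 + (1/2)*sqrt(3) and appears to the power 1; the numerator there equals 97/15 + (31/6)*sqrt(3), nonzero, and no other factor vanishes.
Hence a pole whose order is the multiplicity, 1.


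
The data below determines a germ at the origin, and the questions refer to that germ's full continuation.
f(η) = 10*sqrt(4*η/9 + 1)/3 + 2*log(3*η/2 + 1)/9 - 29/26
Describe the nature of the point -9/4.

The point is an algebraic (square-root) branch point.

The term (10/3)*sqrt(1 - η/(-9/4)) has argument 1 - -9/4/(-9/4) = 0 at -9/4: a square-root (algebraic, two-sheeted) branch point; the remaining terms are analytic or single-valued there.


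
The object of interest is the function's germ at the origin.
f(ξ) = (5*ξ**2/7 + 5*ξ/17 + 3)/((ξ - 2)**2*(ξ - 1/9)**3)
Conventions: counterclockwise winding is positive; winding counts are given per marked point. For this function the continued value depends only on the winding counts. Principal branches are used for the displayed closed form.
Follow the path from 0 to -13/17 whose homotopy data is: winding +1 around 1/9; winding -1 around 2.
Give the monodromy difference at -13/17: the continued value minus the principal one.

The function is rational, hence single-valued: continuing it around any pole returns the same value, so the difference is 0.

Continued minus principal equals 0.


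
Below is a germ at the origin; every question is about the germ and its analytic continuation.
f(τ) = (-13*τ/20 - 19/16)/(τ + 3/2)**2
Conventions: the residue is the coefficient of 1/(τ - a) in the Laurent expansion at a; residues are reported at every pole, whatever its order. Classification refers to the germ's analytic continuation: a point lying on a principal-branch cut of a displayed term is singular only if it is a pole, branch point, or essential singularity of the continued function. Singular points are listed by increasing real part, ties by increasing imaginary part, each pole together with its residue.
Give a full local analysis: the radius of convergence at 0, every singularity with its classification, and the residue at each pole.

Radius of convergence at 0: 3/2.
At -3/2: a pole of order 2; residue -13/20.

Denominator factor (τ + 3/2)^2: pole of order 2 at -3/2, modulus 3/2.
The radius of convergence is the smallest modulus among the singular points: 3/2.
At the order-2 pole -3/2 set g(τ) = (τ - (-3/2))^2*f(τ) = -13*τ/20 - 19/16.
Order-2 pole: residue = g'(a); g'(-3/2) = -13/20, so the residue is -13/20.


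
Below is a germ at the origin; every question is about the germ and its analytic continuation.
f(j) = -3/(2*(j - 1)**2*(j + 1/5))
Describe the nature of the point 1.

The denominator factor j - 1 vanishes at 1 and appears to the power 2; the numerator there equals -3/2, nonzero, and no other factor vanishes.
Hence a pole whose order is the multiplicity, 2.

The point is a pole of order 2.


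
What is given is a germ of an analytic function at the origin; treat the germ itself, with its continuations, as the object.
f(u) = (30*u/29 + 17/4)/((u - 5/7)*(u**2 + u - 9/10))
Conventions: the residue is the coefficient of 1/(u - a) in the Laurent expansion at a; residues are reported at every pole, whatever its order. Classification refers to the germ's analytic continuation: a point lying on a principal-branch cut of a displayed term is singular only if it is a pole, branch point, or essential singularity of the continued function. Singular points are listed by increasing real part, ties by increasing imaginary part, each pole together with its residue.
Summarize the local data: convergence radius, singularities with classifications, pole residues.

Radius of convergence at 0: -1/2 + (1/10)*sqrt(115).
At -1/2 - (1/10)*sqrt(115): a pole of order 1; residue -141785/18444 + (325255/424212)*sqrt(115).
At -1/2 + (1/10)*sqrt(115): a pole of order 1; residue -141785/18444 - (325255/424212)*sqrt(115).
At 5/7: a pole of order 1; residue 141785/9222.


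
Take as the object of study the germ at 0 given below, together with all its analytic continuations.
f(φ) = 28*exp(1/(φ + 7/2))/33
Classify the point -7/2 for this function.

The point is an essential singularity.

The exponent 1/(φ - (-7/2)) has a pole at -7/2, so exp(1/(φ - (-7/2))) takes every nonzero value near it: an essential singularity (not a pole of any order).


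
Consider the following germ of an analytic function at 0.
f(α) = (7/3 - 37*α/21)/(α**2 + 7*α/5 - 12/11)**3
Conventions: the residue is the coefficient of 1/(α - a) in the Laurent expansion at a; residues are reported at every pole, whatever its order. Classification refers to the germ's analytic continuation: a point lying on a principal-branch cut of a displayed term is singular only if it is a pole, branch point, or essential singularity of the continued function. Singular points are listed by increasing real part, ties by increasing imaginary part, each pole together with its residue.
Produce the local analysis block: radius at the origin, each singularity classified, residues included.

Radius of convergence at 0: -7/10 + (1/110)*sqrt(19129).
At -7/10 - (1/110)*sqrt(19129): a pole of order 3; residue -(8091875/5258946419)*sqrt(19129).
At -7/10 + (1/110)*sqrt(19129): a pole of order 3; residue (8091875/5258946419)*sqrt(19129).

Denominator factor (α**2 + 7*α/5 - 12/11)^3: discriminant 1739/275, real irrational roots -7/10 + (1/110)*sqrt(19129) and -7/10 - (1/110)*sqrt(19129); poles of order 3, moduli -7/10 + (1/110)*sqrt(19129) and 7/10 + (1/110)*sqrt(19129).
The radius of convergence is the smallest modulus among the singular points: -7/10 + (1/110)*sqrt(19129).
The factor α**2 + 7*α/5 - 12/11 splits as (α - a)(α - a') with a = -7/10 - (1/110)*sqrt(19129), a' = -7/10 + (1/110)*sqrt(19129). At the order-3 pole a set g(α) = (α - a)^3*f(α) = [7/3 - 37*α/21] / (α - a')^3.
Order-3 pole: residue = g''(a)/2; g''(-7/10 - (1/110)*sqrt(19129)) = -(16183750/5258946419)*sqrt(19129), so the residue is -(8091875/5258946419)*sqrt(19129).
The factor α**2 + 7*α/5 - 12/11 splits as (α - a)(α - a') with a = -7/10 + (1/110)*sqrt(19129), a' = -7/10 - (1/110)*sqrt(19129). At the order-3 pole a set g(α) = (α - a)^3*f(α) = [7/3 - 37*α/21] / (α - a')^3.
Order-3 pole: residue = g''(a)/2; g''(-7/10 + (1/110)*sqrt(19129)) = (16183750/5258946419)*sqrt(19129), so the residue is (8091875/5258946419)*sqrt(19129).
List the singular points by increasing real part (a conjugate pair: the negative imaginary part first).


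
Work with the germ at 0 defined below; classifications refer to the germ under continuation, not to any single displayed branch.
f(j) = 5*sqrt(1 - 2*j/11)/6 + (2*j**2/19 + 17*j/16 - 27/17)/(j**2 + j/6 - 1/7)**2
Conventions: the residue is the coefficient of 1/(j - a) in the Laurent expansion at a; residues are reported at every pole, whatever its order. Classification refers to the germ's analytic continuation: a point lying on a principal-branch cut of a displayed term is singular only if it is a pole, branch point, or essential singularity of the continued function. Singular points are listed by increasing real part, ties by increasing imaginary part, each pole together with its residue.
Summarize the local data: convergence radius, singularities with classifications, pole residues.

Radius of convergence at 0: -1/12 + (1/84)*sqrt(1057).
At -1/12 - (1/84)*sqrt(1057): a pole of order 2; residue -(6609933/29458892)*sqrt(1057).
At -1/12 + (1/84)*sqrt(1057): a pole of order 2; residue (6609933/29458892)*sqrt(1057).
At 11/2: an algebraic (square-root) branch point.
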